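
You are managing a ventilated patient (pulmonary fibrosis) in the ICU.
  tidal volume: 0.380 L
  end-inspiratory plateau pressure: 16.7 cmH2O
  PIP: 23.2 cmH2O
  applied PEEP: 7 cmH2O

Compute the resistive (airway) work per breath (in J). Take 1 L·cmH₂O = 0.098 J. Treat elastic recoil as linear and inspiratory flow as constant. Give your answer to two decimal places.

With constant inspiratory flow the resistive pressure is constant at PIP − Pplat = 23.2 − 16.7 = 6.5 cmH2O, so resistive work = 6.5 × 0.380 = 2.47 L·cmH2O.
× 0.098 J/(L·cmH2O) → 0.2421 J.

0.24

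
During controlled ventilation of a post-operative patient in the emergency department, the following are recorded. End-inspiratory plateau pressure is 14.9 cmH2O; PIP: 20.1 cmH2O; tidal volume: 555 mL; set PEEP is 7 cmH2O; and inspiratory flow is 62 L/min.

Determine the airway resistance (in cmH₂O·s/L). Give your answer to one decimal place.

5.0

Flow: 62 L/min ÷ 60 = 1.0333 L/s.
Raw = (PIP − Pplat) / flow = (20.1 − 14.9) / 1.0333 = 5.2 / 1.0333 = 5.032 cmH2O·s/L.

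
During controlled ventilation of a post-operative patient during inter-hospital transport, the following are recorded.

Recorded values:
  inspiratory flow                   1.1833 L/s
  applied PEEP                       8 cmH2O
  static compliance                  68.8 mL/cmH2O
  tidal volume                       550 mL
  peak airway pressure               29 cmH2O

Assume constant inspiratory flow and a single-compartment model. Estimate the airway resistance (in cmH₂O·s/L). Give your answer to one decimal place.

Equation of motion (constant flow): PIP = Vt/C + R·V̇ + PEEP.
R·V̇ = PIP − Vt/C − PEEP = 29 − 550/68.8 − 8 = 29 − 7.994 − 8 = 13.006 cmH2O.
R = 13.006 / 1.1833 = 10.991 cmH2O·s/L.

11.0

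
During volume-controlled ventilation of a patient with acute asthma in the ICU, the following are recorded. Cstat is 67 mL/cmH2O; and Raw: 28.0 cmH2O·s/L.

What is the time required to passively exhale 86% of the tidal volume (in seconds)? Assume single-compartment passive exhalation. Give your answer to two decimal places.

τ = R × C = 28.0 × 67 mL/cmH2O = 28.0 × 0.067 L/cmH2O = 1.876 s.
Exhaled fraction f = 1 − e^(−t/τ) → t = −τ·ln(1 − f) = −1.876·ln(0.14) = 3.688 s.

3.69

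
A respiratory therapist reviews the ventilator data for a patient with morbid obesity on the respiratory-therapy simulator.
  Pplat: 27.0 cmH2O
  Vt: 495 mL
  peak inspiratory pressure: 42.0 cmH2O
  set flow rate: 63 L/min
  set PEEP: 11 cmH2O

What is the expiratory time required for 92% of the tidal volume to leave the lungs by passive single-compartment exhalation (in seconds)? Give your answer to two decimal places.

Flow: 63 L/min ÷ 60 = 1.05 L/s.
R = (PIP − Pplat)/V̇ = (42.0 − 27.0) / 1.05 = 15.0/1.05 = 14.286 cmH2O·s/L.
C = Vt/(Pplat − PEEP) = 495.0 / (27.0 − 11) = 495.0/16.0 = 30.938 mL/cmH2O.
τ = R × C = 14.286 × 0.03094 L/cmH2O = 0.442 s.
t = −τ·ln(1 − 0.92) = −0.442·ln(0.08) = 1.116 s.

1.12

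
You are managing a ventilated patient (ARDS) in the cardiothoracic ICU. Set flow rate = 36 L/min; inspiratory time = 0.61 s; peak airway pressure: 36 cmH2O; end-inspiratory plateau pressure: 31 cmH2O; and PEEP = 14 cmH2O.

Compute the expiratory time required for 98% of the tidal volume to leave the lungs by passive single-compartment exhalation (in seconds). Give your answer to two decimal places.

0.70

Flow: 36 L/min ÷ 60 = 0.6 L/s.
Vt = flow × Ti = 0.6 L/s × 0.61 s × 1000 mL/L = 366.0 mL.
R = (PIP − Pplat)/V̇ = (36 − 31) / 0.6 = 5.0/0.6 = 8.333 cmH2O·s/L.
C = Vt/(Pplat − PEEP) = 366.0 / (31 − 14) = 366.0/17.0 = 21.529 mL/cmH2O.
τ = R × C = 8.333 × 0.02153 L/cmH2O = 0.1794 s.
t = −τ·ln(1 − 0.98) = −0.1794·ln(0.02) = 0.7018 s.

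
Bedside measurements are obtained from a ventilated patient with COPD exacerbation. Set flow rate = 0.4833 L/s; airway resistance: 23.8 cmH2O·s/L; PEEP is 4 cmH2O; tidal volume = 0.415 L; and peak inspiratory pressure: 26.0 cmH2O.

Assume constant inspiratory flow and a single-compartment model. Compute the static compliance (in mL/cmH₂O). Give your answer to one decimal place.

39.5

Equation of motion (constant flow): PIP = Vt/C + R·V̇ + PEEP.
Vt/C = PIP − R·V̇ − PEEP = 26.0 − 23.8×0.4833 − 4 = 26.0 − 11.503 − 4 = 10.497 cmH2O.
C = Vt / 10.497 = 415 / 10.497 = 39.535 mL/cmH2O.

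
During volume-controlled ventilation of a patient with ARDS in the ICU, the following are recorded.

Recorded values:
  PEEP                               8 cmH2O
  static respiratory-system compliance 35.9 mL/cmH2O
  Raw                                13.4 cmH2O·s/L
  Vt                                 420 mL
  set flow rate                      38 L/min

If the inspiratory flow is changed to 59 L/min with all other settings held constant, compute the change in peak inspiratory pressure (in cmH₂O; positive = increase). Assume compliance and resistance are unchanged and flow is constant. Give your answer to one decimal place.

4.7

Flow: 38 L/min ÷ 60 = 0.6333 L/s.
New flow: 59 L/min ÷ 60 = 0.9833 L/s.
PIP = Vt/C + R·V̇ + PEEP (constant-flow equation of motion).
Only the resistive term changes: ΔPIP = R × ΔV̇ = 13.4 × (0.9833 − 0.6333) = 13.4 × 0.35 = 4.69 cmH2O.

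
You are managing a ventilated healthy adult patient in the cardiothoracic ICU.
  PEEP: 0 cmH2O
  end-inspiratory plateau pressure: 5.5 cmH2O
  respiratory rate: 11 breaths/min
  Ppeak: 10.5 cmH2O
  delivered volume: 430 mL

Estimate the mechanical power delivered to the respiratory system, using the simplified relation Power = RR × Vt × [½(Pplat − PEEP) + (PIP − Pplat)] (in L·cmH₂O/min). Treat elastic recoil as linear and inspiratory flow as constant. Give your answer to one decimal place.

36.7

Per-breath work = Vt × [½(Pplat−PEEP) + (PIP−Pplat)] = 0.430 × [0.5×5.5 + 5.0] = 0.430 × 7.75 = 3.333 L·cmH2O.
Power = 11 × 3.333 = 36.663 L·cmH2O/min.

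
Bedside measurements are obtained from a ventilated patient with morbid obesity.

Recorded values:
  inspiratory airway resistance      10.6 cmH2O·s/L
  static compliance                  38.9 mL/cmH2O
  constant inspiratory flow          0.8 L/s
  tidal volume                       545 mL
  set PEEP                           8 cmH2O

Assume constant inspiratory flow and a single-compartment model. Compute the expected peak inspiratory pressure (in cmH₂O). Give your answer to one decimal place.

30.5

Equation of motion (constant flow): PIP = Vt/C + R·V̇ + PEEP.
PIP = 545/38.9 + 10.6×0.8 + 8 = 14.01 + 8.48 + 8 = 30.49 cmH2O.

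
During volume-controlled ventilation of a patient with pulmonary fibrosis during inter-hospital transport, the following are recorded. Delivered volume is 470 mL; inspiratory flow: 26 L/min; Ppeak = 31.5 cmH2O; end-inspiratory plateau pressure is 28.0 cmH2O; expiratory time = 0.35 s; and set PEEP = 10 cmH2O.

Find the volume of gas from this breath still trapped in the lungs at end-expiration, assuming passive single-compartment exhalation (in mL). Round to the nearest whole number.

89

Flow: 26 L/min ÷ 60 = 0.4333 L/s.
R = (PIP − Pplat)/V̇ = (31.5 − 28.0) / 0.4333 = 3.5/0.4333 = 8.078 cmH2O·s/L.
C = Vt/(Pplat − PEEP) = 470.0 / (28.0 − 10) = 470.0/18.0 = 26.111 mL/cmH2O.
τ = R × C = 8.078 × 0.02611 L/cmH2O = 0.2109 s.
Fraction remaining = e^(−Te/τ) = e^(−0.35/0.2109) = 0.1902.
Trapped volume = 470.0 × 0.1902 = 89.394 mL.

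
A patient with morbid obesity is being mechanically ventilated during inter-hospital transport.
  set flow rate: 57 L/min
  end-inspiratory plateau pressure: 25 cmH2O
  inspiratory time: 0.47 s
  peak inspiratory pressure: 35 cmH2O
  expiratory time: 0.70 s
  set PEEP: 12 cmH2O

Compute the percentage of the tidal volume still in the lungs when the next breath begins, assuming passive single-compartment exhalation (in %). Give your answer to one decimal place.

Flow: 57 L/min ÷ 60 = 0.95 L/s.
Vt = flow × Ti = 0.95 L/s × 0.47 s × 1000 mL/L = 446.5 mL.
R = (PIP − Pplat)/V̇ = (35 − 25) / 0.95 = 10.0/0.95 = 10.526 cmH2O·s/L.
C = Vt/(Pplat − PEEP) = 446.5 / (25 − 12) = 446.5/13.0 = 34.346 mL/cmH2O.
τ = R × C = 10.526 × 0.03435 L/cmH2O = 0.3616 s.
Fraction remaining at end-expiration = e^(−Te/τ) = e^(−0.70/0.3616) = 0.1443 → 14.43%.

14.4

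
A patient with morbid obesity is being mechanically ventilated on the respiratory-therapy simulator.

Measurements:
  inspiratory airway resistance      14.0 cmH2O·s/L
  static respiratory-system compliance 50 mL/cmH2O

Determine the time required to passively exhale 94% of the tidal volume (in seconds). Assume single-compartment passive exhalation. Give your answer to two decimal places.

τ = R × C = 14.0 × 50 mL/cmH2O = 14.0 × 0.050 L/cmH2O = 0.7 s.
Exhaled fraction f = 1 − e^(−t/τ) → t = −τ·ln(1 − f) = −0.7·ln(0.06) = 1.969 s.

1.97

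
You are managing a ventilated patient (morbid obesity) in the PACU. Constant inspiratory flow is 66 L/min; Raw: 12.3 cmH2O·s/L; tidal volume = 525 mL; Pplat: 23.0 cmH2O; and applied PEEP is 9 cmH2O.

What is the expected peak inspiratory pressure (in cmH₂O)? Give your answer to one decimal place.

36.5

Flow: 66 L/min ÷ 60 = 1.1 L/s.
PIP = Pplat + Raw × flow = 23.0 + 12.3 × 1.1 = 23.0 + 13.53 = 36.53 cmH2O.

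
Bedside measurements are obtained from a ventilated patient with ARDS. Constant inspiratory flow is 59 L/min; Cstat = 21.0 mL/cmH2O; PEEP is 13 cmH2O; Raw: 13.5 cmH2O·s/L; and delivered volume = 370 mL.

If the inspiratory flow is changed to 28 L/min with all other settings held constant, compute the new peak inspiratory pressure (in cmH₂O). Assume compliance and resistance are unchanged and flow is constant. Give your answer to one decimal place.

Flow: 59 L/min ÷ 60 = 0.9833 L/s.
New flow: 28 L/min ÷ 60 = 0.4667 L/s.
PIP = Vt/C + R·V̇ + PEEP (constant-flow equation of motion).
Only the resistive term changes: ΔPIP = R × ΔV̇ = 13.5 × (0.4667 − 0.9833) = 13.5 × -0.5166 = -6.974 cmH2O.
Original PIP = 370/21.0 + 13.5×0.9833 + 13 = 43.894 cmH2O; new PIP = 43.894 + (-6.974) = 36.92 cmH2O.

36.9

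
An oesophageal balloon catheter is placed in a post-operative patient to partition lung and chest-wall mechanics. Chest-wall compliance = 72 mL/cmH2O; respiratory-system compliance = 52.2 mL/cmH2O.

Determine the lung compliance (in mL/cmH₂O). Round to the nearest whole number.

190

1/CL = 1/Crs − 1/Ccw.
1/CL = 1/52.2 − 1/72 = 0.005268.
CL = 189.83 mL/cmH2O.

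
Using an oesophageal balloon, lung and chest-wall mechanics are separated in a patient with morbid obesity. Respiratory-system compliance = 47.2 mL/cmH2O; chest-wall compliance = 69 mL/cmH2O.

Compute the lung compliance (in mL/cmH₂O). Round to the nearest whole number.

149

1/CL = 1/Crs − 1/Ccw.
1/CL = 1/47.2 − 1/69 = 0.006694.
CL = 149.39 mL/cmH2O.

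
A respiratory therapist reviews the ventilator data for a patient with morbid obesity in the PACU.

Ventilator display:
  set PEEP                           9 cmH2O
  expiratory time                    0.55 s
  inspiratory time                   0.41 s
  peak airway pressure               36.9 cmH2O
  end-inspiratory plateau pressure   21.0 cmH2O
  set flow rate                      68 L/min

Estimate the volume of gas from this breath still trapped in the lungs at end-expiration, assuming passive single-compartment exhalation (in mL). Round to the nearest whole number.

169

Flow: 68 L/min ÷ 60 = 1.1333 L/s.
Vt = flow × Ti = 1.1333 L/s × 0.41 s × 1000 mL/L = 464.65 mL.
R = (PIP − Pplat)/V̇ = (36.9 − 21.0) / 1.1333 = 15.9/1.1333 = 14.03 cmH2O·s/L.
C = Vt/(Pplat − PEEP) = 464.65 / (21.0 − 9) = 464.65/12.0 = 38.721 mL/cmH2O.
τ = R × C = 14.03 × 0.03872 L/cmH2O = 0.5432 s.
Fraction remaining = e^(−Te/τ) = e^(−0.55/0.5432) = 0.3633.
Trapped volume = 464.65 × 0.3633 = 168.81 mL.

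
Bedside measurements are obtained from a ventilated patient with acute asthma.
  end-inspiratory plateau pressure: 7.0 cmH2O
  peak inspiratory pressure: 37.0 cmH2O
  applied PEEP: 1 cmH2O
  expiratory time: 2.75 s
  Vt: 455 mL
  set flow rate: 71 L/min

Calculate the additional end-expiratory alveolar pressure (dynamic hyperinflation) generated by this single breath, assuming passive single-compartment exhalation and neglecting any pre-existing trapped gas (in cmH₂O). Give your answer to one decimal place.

Flow: 71 L/min ÷ 60 = 1.1833 L/s.
R = (PIP − Pplat)/V̇ = (37.0 − 7.0) / 1.1833 = 30.0/1.1833 = 25.353 cmH2O·s/L.
C = Vt/(Pplat − PEEP) = 455.0 / (7.0 − 1) = 455.0/6.0 = 75.833 mL/cmH2O.
τ = R × C = 25.353 × 0.07583 L/cmH2O = 1.923 s.
Fraction remaining = e^(−Te/τ) = e^(−2.75/1.923) = 0.2393; trapped volume = 455.0 × 0.2393 = 108.88 mL.
Additional alveolar pressure from trapping ≈ V_trapped / C = 108.88 / 75.833 = 1.436 cmH2O.

1.4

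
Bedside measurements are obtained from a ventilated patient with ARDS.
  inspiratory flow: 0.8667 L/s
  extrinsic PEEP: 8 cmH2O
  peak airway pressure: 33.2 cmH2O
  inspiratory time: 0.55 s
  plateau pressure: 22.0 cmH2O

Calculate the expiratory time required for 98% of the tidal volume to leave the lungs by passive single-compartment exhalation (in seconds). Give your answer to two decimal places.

Vt = flow × Ti = 0.8667 L/s × 0.55 s × 1000 mL/L = 476.69 mL.
R = (PIP − Pplat)/V̇ = (33.2 − 22.0) / 0.8667 = 11.2/0.8667 = 12.923 cmH2O·s/L.
C = Vt/(Pplat − PEEP) = 476.69 / (22.0 − 8) = 476.69/14.0 = 34.049 mL/cmH2O.
τ = R × C = 12.923 × 0.03405 L/cmH2O = 0.44 s.
t = −τ·ln(1 − 0.98) = −0.44·ln(0.02) = 1.721 s.

1.72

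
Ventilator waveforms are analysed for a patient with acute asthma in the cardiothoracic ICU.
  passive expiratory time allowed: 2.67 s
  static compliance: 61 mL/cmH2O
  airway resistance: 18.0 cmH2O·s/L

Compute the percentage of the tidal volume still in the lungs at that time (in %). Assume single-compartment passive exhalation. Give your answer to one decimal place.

8.8

τ = R × C = 18.0 × 61 mL/cmH2O = 18.0 × 0.061 L/cmH2O = 1.098 s.
Passive exhalation: V(t)/V₀ = e^(−t/τ) = e^(−2.67/1.098) = 0.08789.
Fraction remaining = 0.08789 → 8.789%.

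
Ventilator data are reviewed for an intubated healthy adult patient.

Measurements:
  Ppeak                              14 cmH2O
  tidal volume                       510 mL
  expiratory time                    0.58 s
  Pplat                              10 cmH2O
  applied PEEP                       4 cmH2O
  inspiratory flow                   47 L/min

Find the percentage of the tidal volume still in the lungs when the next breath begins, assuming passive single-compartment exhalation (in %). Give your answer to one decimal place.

Flow: 47 L/min ÷ 60 = 0.7833 L/s.
R = (PIP − Pplat)/V̇ = (14 − 10) / 0.7833 = 4.0/0.7833 = 5.107 cmH2O·s/L.
C = Vt/(Pplat − PEEP) = 510.0 / (10 − 4) = 510.0/6.0 = 85.0 mL/cmH2O.
τ = R × C = 5.107 × 0.085 L/cmH2O = 0.4341 s.
Fraction remaining at end-expiration = e^(−Te/τ) = e^(−0.58/0.4341) = 0.2629 → 26.29%.

26.3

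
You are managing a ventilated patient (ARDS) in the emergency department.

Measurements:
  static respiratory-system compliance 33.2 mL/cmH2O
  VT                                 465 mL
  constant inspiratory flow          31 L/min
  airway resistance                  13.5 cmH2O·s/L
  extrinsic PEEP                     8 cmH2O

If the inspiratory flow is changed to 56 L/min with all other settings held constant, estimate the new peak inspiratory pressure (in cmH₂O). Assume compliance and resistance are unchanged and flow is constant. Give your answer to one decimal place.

34.6

Flow: 31 L/min ÷ 60 = 0.5167 L/s.
New flow: 56 L/min ÷ 60 = 0.9333 L/s.
PIP = Vt/C + R·V̇ + PEEP (constant-flow equation of motion).
Only the resistive term changes: ΔPIP = R × ΔV̇ = 13.5 × (0.9333 − 0.5167) = 13.5 × 0.4166 = 5.624 cmH2O.
Original PIP = 465/33.2 + 13.5×0.5167 + 8 = 28.981 cmH2O; new PIP = 28.981 + (5.624) = 34.605 cmH2O.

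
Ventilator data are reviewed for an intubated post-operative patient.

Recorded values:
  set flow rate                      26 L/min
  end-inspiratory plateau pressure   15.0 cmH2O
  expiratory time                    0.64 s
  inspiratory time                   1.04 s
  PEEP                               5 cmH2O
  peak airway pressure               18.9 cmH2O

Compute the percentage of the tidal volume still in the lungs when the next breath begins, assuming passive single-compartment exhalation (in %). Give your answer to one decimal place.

Flow: 26 L/min ÷ 60 = 0.4333 L/s.
Vt = flow × Ti = 0.4333 L/s × 1.04 s × 1000 mL/L = 450.63 mL.
R = (PIP − Pplat)/V̇ = (18.9 − 15.0) / 0.4333 = 3.9/0.4333 = 9.001 cmH2O·s/L.
C = Vt/(Pplat − PEEP) = 450.63 / (15.0 − 5) = 450.63/10.0 = 45.063 mL/cmH2O.
τ = R × C = 9.001 × 0.04506 L/cmH2O = 0.4056 s.
Fraction remaining at end-expiration = e^(−Te/τ) = e^(−0.64/0.4056) = 0.2064 → 20.64%.

20.6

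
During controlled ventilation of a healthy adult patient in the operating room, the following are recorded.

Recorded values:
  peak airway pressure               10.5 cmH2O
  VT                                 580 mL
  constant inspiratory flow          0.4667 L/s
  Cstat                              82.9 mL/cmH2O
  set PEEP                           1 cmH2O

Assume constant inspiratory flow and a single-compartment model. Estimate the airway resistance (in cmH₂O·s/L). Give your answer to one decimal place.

5.4

Equation of motion (constant flow): PIP = Vt/C + R·V̇ + PEEP.
R·V̇ = PIP − Vt/C − PEEP = 10.5 − 580/82.9 − 1 = 10.5 − 6.996 − 1 = 2.504 cmH2O.
R = 2.504 / 0.4667 = 5.365 cmH2O·s/L.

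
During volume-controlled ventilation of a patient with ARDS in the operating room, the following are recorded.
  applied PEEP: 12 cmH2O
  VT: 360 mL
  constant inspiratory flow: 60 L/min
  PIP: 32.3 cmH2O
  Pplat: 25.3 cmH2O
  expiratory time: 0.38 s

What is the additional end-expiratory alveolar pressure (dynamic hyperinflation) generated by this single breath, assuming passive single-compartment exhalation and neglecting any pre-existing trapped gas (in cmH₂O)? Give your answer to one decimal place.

Flow: 60 L/min ÷ 60 = 1 L/s.
R = (PIP − Pplat)/V̇ = (32.3 − 25.3) / 1 = 7.0/1 = 7.0 cmH2O·s/L.
C = Vt/(Pplat − PEEP) = 360.0 / (25.3 − 12) = 360.0/13.3 = 27.068 mL/cmH2O.
τ = R × C = 7.0 × 0.02707 L/cmH2O = 0.1895 s.
Fraction remaining = e^(−Te/τ) = e^(−0.38/0.1895) = 0.1346; trapped volume = 360.0 × 0.1346 = 48.456 mL.
Additional alveolar pressure from trapping ≈ V_trapped / C = 48.456 / 27.068 = 1.79 cmH2O.

1.8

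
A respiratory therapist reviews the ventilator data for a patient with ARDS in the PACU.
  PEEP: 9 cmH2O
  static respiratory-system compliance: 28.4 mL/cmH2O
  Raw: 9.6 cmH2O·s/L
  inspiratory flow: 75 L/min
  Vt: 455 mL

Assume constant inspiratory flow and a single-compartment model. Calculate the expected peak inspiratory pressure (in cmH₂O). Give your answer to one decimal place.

Flow: 75 L/min ÷ 60 = 1.25 L/s.
Equation of motion (constant flow): PIP = Vt/C + R·V̇ + PEEP.
PIP = 455/28.4 + 9.6×1.25 + 9 = 16.021 + 12.0 + 9 = 37.021 cmH2O.

37.0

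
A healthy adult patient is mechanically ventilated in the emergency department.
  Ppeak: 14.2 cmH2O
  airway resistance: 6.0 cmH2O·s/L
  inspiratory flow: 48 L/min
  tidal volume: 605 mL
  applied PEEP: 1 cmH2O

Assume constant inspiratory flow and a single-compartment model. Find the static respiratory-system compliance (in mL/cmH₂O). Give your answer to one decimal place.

Flow: 48 L/min ÷ 60 = 0.8 L/s.
Equation of motion (constant flow): PIP = Vt/C + R·V̇ + PEEP.
Vt/C = PIP − R·V̇ − PEEP = 14.2 − 6.0×0.8 − 1 = 14.2 − 4.8 − 1 = 8.4 cmH2O.
C = Vt / 8.4 = 605 / 8.4 = 72.024 mL/cmH2O.

72.0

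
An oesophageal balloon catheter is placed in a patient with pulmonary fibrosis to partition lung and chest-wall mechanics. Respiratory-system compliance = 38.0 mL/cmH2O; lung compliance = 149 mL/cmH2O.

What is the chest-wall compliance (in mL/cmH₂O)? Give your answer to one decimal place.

1/Ccw = 1/Crs − 1/CL.
1/Ccw = 1/38.0 − 1/149 = 0.0196.
Ccw = 51.02 mL/cmH2O.

51.0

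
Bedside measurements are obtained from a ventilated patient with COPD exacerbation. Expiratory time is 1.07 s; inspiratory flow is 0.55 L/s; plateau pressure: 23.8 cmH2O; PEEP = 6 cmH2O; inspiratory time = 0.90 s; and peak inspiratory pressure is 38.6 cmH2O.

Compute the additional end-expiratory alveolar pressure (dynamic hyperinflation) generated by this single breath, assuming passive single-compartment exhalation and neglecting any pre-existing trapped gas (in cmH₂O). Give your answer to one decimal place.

4.3

Vt = flow × Ti = 0.55 L/s × 0.90 s × 1000 mL/L = 495.0 mL.
R = (PIP − Pplat)/V̇ = (38.6 − 23.8) / 0.55 = 14.8/0.55 = 26.909 cmH2O·s/L.
C = Vt/(Pplat − PEEP) = 495.0 / (23.8 − 6) = 495.0/17.8 = 27.809 mL/cmH2O.
τ = R × C = 26.909 × 0.02781 L/cmH2O = 0.7483 s.
Fraction remaining = e^(−Te/τ) = e^(−1.07/0.7483) = 0.2393; trapped volume = 495.0 × 0.2393 = 118.45 mL.
Additional alveolar pressure from trapping ≈ V_trapped / C = 118.45 / 27.809 = 4.259 cmH2O.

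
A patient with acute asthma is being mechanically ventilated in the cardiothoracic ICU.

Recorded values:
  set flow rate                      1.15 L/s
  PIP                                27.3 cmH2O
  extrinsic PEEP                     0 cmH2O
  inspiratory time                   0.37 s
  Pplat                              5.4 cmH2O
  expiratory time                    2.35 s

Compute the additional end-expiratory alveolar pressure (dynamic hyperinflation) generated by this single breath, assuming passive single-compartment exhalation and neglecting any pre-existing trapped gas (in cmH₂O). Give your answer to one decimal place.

1.1

Vt = flow × Ti = 1.15 L/s × 0.37 s × 1000 mL/L = 425.5 mL.
R = (PIP − Pplat)/V̇ = (27.3 − 5.4) / 1.15 = 21.9/1.15 = 19.043 cmH2O·s/L.
C = Vt/(Pplat − PEEP) = 425.5 / (5.4 − 0) = 425.5/5.4 = 78.796 mL/cmH2O.
τ = R × C = 19.043 × 0.0788 L/cmH2O = 1.501 s.
Fraction remaining = e^(−Te/τ) = e^(−2.35/1.501) = 0.209; trapped volume = 425.5 × 0.209 = 88.93 mL.
Additional alveolar pressure from trapping ≈ V_trapped / C = 88.93 / 78.796 = 1.129 cmH2O.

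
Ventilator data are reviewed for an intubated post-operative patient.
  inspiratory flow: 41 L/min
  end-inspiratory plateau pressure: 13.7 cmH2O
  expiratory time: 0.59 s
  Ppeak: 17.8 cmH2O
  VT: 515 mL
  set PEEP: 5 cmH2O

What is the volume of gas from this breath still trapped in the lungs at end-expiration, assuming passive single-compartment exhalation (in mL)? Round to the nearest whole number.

98

Flow: 41 L/min ÷ 60 = 0.6833 L/s.
R = (PIP − Pplat)/V̇ = (17.8 − 13.7) / 0.6833 = 4.1/0.6833 = 6.0 cmH2O·s/L.
C = Vt/(Pplat − PEEP) = 515.0 / (13.7 − 5) = 515.0/8.7 = 59.195 mL/cmH2O.
τ = R × C = 6.0 × 0.0592 L/cmH2O = 0.3552 s.
Fraction remaining = e^(−Te/τ) = e^(−0.59/0.3552) = 0.1899.
Trapped volume = 515.0 × 0.1899 = 97.799 mL.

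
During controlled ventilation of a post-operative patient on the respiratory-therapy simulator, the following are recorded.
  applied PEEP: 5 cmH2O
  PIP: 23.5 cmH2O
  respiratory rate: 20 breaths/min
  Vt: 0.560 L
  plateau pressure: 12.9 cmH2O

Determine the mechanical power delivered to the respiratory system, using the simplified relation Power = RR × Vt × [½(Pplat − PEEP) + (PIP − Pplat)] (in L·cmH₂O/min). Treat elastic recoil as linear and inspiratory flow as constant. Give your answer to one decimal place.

Per-breath work = Vt × [½(Pplat−PEEP) + (PIP−Pplat)] = 0.560 × [0.5×7.9 + 10.6] = 0.560 × 14.55 = 8.148 L·cmH2O.
Power = 20 × 8.148 = 162.96 L·cmH2O/min.

163.0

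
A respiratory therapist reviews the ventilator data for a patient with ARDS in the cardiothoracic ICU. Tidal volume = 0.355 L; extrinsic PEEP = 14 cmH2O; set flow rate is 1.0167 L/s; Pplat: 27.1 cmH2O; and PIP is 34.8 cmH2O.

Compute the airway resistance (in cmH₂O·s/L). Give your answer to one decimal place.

Raw = (PIP − Pplat) / flow = (34.8 − 27.1) / 1.0167 = 7.7 / 1.0167 = 7.574 cmH2O·s/L.

7.6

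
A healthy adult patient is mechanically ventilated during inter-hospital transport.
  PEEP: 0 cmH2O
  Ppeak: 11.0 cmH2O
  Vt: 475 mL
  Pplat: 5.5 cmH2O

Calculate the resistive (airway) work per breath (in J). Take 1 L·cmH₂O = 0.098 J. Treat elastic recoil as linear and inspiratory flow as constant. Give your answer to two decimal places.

With constant inspiratory flow the resistive pressure is constant at PIP − Pplat = 11.0 − 5.5 = 5.5 cmH2O, so resistive work = 5.5 × 0.475 = 2.613 L·cmH2O.
× 0.098 J/(L·cmH2O) → 0.2561 J.

0.26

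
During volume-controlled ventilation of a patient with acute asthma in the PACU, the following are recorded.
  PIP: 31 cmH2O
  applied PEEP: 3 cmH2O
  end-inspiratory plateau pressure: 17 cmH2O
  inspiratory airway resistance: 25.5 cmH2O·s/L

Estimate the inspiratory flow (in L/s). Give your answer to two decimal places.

flow = (PIP − Pplat) / Raw = 14.0 / 25.5 = 0.549 L/s.

0.55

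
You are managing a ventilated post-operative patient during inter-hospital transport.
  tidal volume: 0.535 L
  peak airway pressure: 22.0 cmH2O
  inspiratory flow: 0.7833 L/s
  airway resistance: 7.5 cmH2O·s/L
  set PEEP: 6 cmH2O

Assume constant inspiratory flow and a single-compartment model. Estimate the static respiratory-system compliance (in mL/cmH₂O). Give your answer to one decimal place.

Equation of motion (constant flow): PIP = Vt/C + R·V̇ + PEEP.
Vt/C = PIP − R·V̇ − PEEP = 22.0 − 7.5×0.7833 − 6 = 22.0 − 5.875 − 6 = 10.125 cmH2O.
C = Vt / 10.125 = 535 / 10.125 = 52.84 mL/cmH2O.

52.8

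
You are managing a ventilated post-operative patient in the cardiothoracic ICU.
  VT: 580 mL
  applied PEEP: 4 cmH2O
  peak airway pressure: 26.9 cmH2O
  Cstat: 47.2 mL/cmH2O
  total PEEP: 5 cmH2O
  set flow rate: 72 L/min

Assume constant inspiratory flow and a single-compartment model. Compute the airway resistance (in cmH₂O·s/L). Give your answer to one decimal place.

Flow: 72 L/min ÷ 60 = 1.2 L/s.
Total PEEP = 5 cmH2O (set 4 + intrinsic 1); this is the baseline alveolar pressure.
Equation of motion (constant flow): PIP = Vt/C + R·V̇ + PEEP.
R·V̇ = PIP − Vt/C − PEEP = 26.9 − 580/47.2 − 5 = 26.9 − 12.288 − 5 = 9.612 cmH2O.
R = 9.612 / 1.2 = 8.01 cmH2O·s/L.

8.0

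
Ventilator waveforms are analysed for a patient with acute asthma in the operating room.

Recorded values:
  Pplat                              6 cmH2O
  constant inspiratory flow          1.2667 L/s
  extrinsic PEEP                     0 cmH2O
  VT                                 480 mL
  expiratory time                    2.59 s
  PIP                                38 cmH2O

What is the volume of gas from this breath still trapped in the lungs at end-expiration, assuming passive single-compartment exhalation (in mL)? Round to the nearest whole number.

133

R = (PIP − Pplat)/V̇ = (38 − 6) / 1.2667 = 32.0/1.2667 = 25.262 cmH2O·s/L.
C = Vt/(Pplat − PEEP) = 480.0 / (6 − 0) = 480.0/6.0 = 80.0 mL/cmH2O.
τ = R × C = 25.262 × 0.08 L/cmH2O = 2.021 s.
Fraction remaining = e^(−Te/τ) = e^(−2.59/2.021) = 0.2776.
Trapped volume = 480.0 × 0.2776 = 133.25 mL.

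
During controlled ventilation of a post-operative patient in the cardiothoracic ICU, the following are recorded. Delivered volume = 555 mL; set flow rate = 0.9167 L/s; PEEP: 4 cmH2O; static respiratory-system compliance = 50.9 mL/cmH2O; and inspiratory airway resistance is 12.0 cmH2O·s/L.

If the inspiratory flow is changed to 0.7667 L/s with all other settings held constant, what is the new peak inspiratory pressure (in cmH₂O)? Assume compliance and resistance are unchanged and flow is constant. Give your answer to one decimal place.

24.1

PIP = Vt/C + R·V̇ + PEEP (constant-flow equation of motion).
Only the resistive term changes: ΔPIP = R × ΔV̇ = 12.0 × (0.7667 − 0.9167) = 12.0 × -0.15 = -1.8 cmH2O.
Original PIP = 555/50.9 + 12.0×0.9167 + 4 = 25.904 cmH2O; new PIP = 25.904 + (-1.8) = 24.104 cmH2O.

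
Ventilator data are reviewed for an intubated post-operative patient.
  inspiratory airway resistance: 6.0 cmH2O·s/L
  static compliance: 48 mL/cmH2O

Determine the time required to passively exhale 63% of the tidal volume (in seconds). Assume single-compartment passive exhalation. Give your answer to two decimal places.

0.29

τ = R × C = 6.0 × 48 mL/cmH2O = 6.0 × 0.048 L/cmH2O = 0.288 s.
Exhaled fraction f = 1 − e^(−t/τ) → t = −τ·ln(1 − f) = −0.288·ln(0.37) = 0.2863 s.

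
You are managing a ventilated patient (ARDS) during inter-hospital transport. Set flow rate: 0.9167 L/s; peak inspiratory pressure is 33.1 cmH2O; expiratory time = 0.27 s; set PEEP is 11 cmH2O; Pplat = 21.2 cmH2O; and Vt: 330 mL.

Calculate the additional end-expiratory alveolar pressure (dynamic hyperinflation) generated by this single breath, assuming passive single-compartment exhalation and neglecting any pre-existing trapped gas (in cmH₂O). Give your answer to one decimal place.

R = (PIP − Pplat)/V̇ = (33.1 − 21.2) / 0.9167 = 11.9/0.9167 = 12.981 cmH2O·s/L.
C = Vt/(Pplat − PEEP) = 330.0 / (21.2 − 11) = 330.0/10.2 = 32.353 mL/cmH2O.
τ = R × C = 12.981 × 0.03235 L/cmH2O = 0.4199 s.
Fraction remaining = e^(−Te/τ) = e^(−0.27/0.4199) = 0.5257; trapped volume = 330.0 × 0.5257 = 173.48 mL.
Additional alveolar pressure from trapping ≈ V_trapped / C = 173.48 / 32.353 = 5.362 cmH2O.

5.4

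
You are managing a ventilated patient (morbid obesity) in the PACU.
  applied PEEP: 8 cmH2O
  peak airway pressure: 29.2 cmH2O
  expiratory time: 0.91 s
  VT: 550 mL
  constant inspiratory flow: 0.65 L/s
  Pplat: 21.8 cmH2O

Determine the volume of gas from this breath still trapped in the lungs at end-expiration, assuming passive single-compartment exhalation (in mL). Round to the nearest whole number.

74

R = (PIP − Pplat)/V̇ = (29.2 − 21.8) / 0.65 = 7.4/0.65 = 11.385 cmH2O·s/L.
C = Vt/(Pplat − PEEP) = 550.0 / (21.8 − 8) = 550.0/13.8 = 39.855 mL/cmH2O.
τ = R × C = 11.385 × 0.03986 L/cmH2O = 0.4538 s.
Fraction remaining = e^(−Te/τ) = e^(−0.91/0.4538) = 0.1346.
Trapped volume = 550.0 × 0.1346 = 74.03 mL.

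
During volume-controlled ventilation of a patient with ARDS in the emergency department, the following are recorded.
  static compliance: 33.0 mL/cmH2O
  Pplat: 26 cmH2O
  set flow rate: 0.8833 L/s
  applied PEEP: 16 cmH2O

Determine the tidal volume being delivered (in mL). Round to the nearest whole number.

330

Vt = Cstat × (Pplat − PEEP) = 33.0 × (26 − 16) = 33.0 × 10.0 = 330.0 mL.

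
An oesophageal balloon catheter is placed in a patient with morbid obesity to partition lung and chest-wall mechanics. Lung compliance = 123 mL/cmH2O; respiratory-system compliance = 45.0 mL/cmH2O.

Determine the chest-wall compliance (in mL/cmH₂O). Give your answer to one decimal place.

1/Ccw = 1/Crs − 1/CL.
1/Ccw = 1/45.0 − 1/123 = 0.01409.
Ccw = 70.972 mL/cmH2O.

71.0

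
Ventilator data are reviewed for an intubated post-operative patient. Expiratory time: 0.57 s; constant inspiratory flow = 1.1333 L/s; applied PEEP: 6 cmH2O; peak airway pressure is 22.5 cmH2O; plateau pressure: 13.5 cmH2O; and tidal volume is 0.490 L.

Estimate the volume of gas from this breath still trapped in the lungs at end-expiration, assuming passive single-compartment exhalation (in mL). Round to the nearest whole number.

163

R = (PIP − Pplat)/V̇ = (22.5 − 13.5) / 1.1333 = 9.0/1.1333 = 7.941 cmH2O·s/L.
C = Vt/(Pplat − PEEP) = 490.0 / (13.5 − 6) = 490.0/7.5 = 65.333 mL/cmH2O.
τ = R × C = 7.941 × 0.06533 L/cmH2O = 0.5188 s.
Fraction remaining = e^(−Te/τ) = e^(−0.57/0.5188) = 0.3333.
Trapped volume = 490.0 × 0.3333 = 163.32 mL.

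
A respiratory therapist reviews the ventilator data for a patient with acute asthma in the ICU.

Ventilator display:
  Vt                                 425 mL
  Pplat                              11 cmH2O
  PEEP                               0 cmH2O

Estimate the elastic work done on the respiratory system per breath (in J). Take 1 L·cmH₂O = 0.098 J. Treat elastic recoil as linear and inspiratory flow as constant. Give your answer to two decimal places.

Elastic work ≈ ½ × (Pplat − PEEP) × Vt = 0.5 × (11 − 0) × 0.425 L = 0.5 × 11.0 × 0.425 = 2.338 L·cmH2O.
× 0.098 J/(L·cmH2O) → 0.2291 J.

0.23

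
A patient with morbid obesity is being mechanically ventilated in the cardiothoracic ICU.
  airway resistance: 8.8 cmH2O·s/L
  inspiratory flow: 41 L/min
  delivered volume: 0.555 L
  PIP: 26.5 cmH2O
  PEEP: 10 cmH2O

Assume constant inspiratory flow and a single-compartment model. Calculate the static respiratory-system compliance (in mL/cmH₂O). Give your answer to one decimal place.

52.9

Flow: 41 L/min ÷ 60 = 0.6833 L/s.
Equation of motion (constant flow): PIP = Vt/C + R·V̇ + PEEP.
Vt/C = PIP − R·V̇ − PEEP = 26.5 − 8.8×0.6833 − 10 = 26.5 − 6.013 − 10 = 10.487 cmH2O.
C = Vt / 10.487 = 555 / 10.487 = 52.923 mL/cmH2O.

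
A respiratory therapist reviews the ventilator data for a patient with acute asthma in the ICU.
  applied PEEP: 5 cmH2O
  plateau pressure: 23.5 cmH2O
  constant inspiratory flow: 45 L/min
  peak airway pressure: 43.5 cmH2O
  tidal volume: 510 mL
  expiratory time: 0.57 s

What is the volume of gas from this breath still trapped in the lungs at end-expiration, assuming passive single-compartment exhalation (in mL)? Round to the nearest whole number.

Flow: 45 L/min ÷ 60 = 0.75 L/s.
R = (PIP − Pplat)/V̇ = (43.5 − 23.5) / 0.75 = 20.0/0.75 = 26.667 cmH2O·s/L.
C = Vt/(Pplat − PEEP) = 510.0 / (23.5 − 5) = 510.0/18.5 = 27.568 mL/cmH2O.
τ = R × C = 26.667 × 0.02757 L/cmH2O = 0.7352 s.
Fraction remaining = e^(−Te/τ) = e^(−0.57/0.7352) = 0.4606.
Trapped volume = 510.0 × 0.4606 = 234.91 mL.

235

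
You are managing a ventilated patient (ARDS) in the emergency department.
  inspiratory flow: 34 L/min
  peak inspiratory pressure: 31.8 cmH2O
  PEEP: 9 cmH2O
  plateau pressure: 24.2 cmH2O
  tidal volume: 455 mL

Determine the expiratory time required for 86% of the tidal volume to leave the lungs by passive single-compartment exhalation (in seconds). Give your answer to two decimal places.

0.79

Flow: 34 L/min ÷ 60 = 0.5667 L/s.
R = (PIP − Pplat)/V̇ = (31.8 − 24.2) / 0.5667 = 7.6/0.5667 = 13.411 cmH2O·s/L.
C = Vt/(Pplat − PEEP) = 455.0 / (24.2 − 9) = 455.0/15.2 = 29.934 mL/cmH2O.
τ = R × C = 13.411 × 0.02993 L/cmH2O = 0.4014 s.
t = −τ·ln(1 − 0.86) = −0.4014·ln(0.14) = 0.7892 s.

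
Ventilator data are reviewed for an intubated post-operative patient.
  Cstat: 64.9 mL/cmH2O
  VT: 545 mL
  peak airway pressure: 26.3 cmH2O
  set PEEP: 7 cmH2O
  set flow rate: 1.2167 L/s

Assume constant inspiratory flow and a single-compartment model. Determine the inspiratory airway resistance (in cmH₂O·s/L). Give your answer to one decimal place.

9.0

Equation of motion (constant flow): PIP = Vt/C + R·V̇ + PEEP.
R·V̇ = PIP − Vt/C − PEEP = 26.3 − 545/64.9 − 7 = 26.3 − 8.398 − 7 = 10.902 cmH2O.
R = 10.902 / 1.2167 = 8.96 cmH2O·s/L.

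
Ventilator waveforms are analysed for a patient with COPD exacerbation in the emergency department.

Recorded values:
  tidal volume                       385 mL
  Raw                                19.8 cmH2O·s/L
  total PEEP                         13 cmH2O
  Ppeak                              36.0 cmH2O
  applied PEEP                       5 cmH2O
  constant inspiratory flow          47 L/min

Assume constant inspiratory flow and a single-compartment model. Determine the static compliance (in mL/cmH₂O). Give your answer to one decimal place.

Flow: 47 L/min ÷ 60 = 0.7833 L/s.
Total PEEP = 13 cmH2O (set 5 + intrinsic 8); this is the baseline alveolar pressure.
Equation of motion (constant flow): PIP = Vt/C + R·V̇ + PEEP.
Vt/C = PIP − R·V̇ − PEEP = 36.0 − 19.8×0.7833 − 13 = 36.0 − 15.509 − 13 = 7.491 cmH2O.
C = Vt / 7.491 = 385 / 7.491 = 51.395 mL/cmH2O.

51.4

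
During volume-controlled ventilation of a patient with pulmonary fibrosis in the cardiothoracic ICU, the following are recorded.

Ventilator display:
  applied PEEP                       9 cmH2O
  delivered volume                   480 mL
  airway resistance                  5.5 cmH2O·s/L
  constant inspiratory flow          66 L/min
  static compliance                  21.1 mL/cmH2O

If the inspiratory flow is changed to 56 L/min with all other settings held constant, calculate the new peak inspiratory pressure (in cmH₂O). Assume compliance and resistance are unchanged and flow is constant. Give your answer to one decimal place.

36.9

Flow: 66 L/min ÷ 60 = 1.1 L/s.
New flow: 56 L/min ÷ 60 = 0.9333 L/s.
PIP = Vt/C + R·V̇ + PEEP (constant-flow equation of motion).
Only the resistive term changes: ΔPIP = R × ΔV̇ = 5.5 × (0.9333 − 1.1) = 5.5 × -0.1667 = -0.9169 cmH2O.
Original PIP = 480/21.1 + 5.5×1.1 + 9 = 37.799 cmH2O; new PIP = 37.799 + (-0.9169) = 36.882 cmH2O.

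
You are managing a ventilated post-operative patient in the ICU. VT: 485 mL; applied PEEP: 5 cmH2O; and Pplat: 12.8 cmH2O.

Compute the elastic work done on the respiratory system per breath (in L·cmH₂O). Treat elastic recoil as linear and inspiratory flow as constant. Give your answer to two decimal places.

1.89

Elastic work ≈ ½ × (Pplat − PEEP) × Vt = 0.5 × (12.8 − 5) × 0.485 L = 0.5 × 7.8 × 0.485 = 1.892 L·cmH2O.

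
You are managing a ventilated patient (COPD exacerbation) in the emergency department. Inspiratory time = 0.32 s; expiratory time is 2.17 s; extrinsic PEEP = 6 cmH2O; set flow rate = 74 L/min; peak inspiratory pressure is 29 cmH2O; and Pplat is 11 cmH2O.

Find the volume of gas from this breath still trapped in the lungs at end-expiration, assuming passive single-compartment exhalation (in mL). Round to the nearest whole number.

Flow: 74 L/min ÷ 60 = 1.2333 L/s.
Vt = flow × Ti = 1.2333 L/s × 0.32 s × 1000 mL/L = 394.66 mL.
R = (PIP − Pplat)/V̇ = (29 − 11) / 1.2333 = 18.0/1.2333 = 14.595 cmH2O·s/L.
C = Vt/(Pplat − PEEP) = 394.66 / (11 − 6) = 394.66/5.0 = 78.932 mL/cmH2O.
τ = R × C = 14.595 × 0.07893 L/cmH2O = 1.152 s.
Fraction remaining = e^(−Te/τ) = e^(−2.17/1.152) = 0.152.
Trapped volume = 394.66 × 0.152 = 59.988 mL.

60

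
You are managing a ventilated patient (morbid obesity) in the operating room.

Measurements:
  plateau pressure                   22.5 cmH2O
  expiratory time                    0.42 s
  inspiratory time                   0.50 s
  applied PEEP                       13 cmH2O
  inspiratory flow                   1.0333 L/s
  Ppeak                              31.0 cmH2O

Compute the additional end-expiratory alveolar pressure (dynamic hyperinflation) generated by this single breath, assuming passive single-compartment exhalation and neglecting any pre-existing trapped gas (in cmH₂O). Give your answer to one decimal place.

Vt = flow × Ti = 1.0333 L/s × 0.50 s × 1000 mL/L = 516.65 mL.
R = (PIP − Pplat)/V̇ = (31.0 − 22.5) / 1.0333 = 8.5/1.0333 = 8.226 cmH2O·s/L.
C = Vt/(Pplat − PEEP) = 516.65 / (22.5 − 13) = 516.65/9.5 = 54.384 mL/cmH2O.
τ = R × C = 8.226 × 0.05438 L/cmH2O = 0.4473 s.
Fraction remaining = e^(−Te/τ) = e^(−0.42/0.4473) = 0.391; trapped volume = 516.65 × 0.391 = 202.01 mL.
Additional alveolar pressure from trapping ≈ V_trapped / C = 202.01 / 54.384 = 3.715 cmH2O.

3.7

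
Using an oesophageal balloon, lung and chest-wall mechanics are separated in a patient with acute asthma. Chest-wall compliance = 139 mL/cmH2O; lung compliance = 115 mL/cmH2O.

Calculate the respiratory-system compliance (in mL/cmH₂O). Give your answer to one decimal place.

62.9

Lung and chest wall are elastances in series: 1/Crs = 1/CL + 1/Ccw.
1/Crs = 1/115 + 1/139 = 0.01589.
Crs = 62.933 mL/cmH2O.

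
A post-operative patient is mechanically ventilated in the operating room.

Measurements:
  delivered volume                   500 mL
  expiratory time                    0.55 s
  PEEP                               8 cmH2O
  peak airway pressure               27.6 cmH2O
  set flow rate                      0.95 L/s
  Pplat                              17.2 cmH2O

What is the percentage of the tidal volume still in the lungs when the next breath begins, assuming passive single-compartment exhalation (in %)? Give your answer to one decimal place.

R = (PIP − Pplat)/V̇ = (27.6 − 17.2) / 0.95 = 10.4/0.95 = 10.947 cmH2O·s/L.
C = Vt/(Pplat − PEEP) = 500.0 / (17.2 − 8) = 500.0/9.2 = 54.348 mL/cmH2O.
τ = R × C = 10.947 × 0.05435 L/cmH2O = 0.595 s.
Fraction remaining at end-expiration = e^(−Te/τ) = e^(−0.55/0.595) = 0.3968 → 39.68%.

39.7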